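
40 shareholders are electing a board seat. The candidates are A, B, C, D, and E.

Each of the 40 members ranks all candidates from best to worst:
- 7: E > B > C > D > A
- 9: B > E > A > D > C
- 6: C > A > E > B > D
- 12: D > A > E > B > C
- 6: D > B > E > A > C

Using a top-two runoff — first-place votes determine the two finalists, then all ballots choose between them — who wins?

Round 1 first-place votes: A 0, B 9, C 6, D 18, E 7. D and B advance.
Runoff: D is ranked above B on 18 ballots, B above D on 22.

B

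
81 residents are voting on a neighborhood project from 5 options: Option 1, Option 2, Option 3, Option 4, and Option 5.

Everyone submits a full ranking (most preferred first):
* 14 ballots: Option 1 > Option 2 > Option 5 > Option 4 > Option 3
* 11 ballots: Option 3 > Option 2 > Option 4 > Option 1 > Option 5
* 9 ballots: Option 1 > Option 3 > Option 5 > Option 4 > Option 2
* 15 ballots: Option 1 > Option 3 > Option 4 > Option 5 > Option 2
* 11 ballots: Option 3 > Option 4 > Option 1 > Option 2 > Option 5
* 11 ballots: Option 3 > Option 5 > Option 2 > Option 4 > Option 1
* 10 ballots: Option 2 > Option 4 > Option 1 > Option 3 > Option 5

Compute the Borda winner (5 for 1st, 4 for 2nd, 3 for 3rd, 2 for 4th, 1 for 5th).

Option 3

Option 1: 14×5 + 11×2 + 9×5 + 15×5 + 11×3 + 11×1 + 10×3 = 286
Option 2: 14×4 + 11×4 + 9×1 + 15×1 + 11×2 + 11×3 + 10×5 = 229
Option 3: 14×1 + 11×5 + 9×4 + 15×4 + 11×5 + 11×5 + 10×2 = 295
Option 4: 14×2 + 11×3 + 9×2 + 15×3 + 11×4 + 11×2 + 10×4 = 230
Option 5: 14×3 + 11×1 + 9×3 + 15×2 + 11×1 + 11×4 + 10×1 = 175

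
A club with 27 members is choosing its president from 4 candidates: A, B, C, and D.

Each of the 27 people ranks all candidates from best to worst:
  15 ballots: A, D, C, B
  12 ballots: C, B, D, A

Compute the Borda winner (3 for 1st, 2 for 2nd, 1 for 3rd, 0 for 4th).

C

A: 15×3 + 12×0 = 45
B: 15×0 + 12×2 = 24
C: 15×1 + 12×3 = 51
D: 15×2 + 12×1 = 42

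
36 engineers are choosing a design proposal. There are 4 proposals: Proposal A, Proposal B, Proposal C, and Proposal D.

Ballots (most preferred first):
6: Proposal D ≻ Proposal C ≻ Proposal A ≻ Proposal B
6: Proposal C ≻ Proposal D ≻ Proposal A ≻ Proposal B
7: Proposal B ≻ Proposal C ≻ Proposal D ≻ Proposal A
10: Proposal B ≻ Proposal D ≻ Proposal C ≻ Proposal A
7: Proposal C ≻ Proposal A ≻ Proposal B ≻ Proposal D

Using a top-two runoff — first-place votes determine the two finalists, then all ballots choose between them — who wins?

Round 1 first-place votes: Proposal A 0, Proposal B 17, Proposal C 13, Proposal D 6. Proposal B and Proposal C advance.
Runoff: Proposal B is ranked above Proposal C on 17 ballots, Proposal C above Proposal B on 19.

Proposal C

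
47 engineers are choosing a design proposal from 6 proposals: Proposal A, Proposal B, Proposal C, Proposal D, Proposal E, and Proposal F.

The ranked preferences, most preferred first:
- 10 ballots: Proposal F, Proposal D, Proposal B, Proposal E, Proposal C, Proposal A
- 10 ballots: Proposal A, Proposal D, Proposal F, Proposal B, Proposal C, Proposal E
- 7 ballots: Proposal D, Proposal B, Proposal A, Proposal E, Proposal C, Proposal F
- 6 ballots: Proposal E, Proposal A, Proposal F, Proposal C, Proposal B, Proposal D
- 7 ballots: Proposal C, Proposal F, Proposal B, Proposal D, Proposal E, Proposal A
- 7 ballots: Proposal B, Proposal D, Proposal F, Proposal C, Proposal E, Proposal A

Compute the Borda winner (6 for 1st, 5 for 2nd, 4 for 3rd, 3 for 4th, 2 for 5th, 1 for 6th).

Proposal D

Proposal A: 10×1 + 10×6 + 7×4 + 6×5 + 7×1 + 7×1 = 142
Proposal B: 10×4 + 10×3 + 7×5 + 6×2 + 7×4 + 7×6 = 187
Proposal C: 10×2 + 10×2 + 7×2 + 6×3 + 7×6 + 7×3 = 135
Proposal D: 10×5 + 10×5 + 7×6 + 6×1 + 7×3 + 7×5 = 204
Proposal E: 10×3 + 10×1 + 7×3 + 6×6 + 7×2 + 7×2 = 125
Proposal F: 10×6 + 10×4 + 7×1 + 6×4 + 7×5 + 7×4 = 194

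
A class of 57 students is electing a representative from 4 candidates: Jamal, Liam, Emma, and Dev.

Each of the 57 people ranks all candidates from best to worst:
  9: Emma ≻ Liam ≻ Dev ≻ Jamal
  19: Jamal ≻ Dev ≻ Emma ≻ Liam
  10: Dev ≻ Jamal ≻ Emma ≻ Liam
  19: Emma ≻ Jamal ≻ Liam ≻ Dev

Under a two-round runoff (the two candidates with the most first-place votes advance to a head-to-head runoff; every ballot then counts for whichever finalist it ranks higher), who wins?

Jamal

Round 1 first-place votes: Jamal 19, Liam 0, Emma 28, Dev 10. Emma and Jamal advance.
Runoff: Emma is ranked above Jamal on 28 ballots, Jamal above Emma on 29.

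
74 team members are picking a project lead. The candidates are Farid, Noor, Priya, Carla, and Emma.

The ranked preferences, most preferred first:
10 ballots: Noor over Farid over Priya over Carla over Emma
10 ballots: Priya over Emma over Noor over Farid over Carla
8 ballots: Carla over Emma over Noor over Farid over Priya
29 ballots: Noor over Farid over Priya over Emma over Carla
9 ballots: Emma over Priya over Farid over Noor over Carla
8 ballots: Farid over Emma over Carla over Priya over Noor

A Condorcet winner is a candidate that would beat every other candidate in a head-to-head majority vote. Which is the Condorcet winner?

Noor

Noor vs Farid: 57–17
Noor vs Priya: 47–27
Noor vs Carla: 58–16
Noor vs Emma: 39–35
Noor beats every other candidate.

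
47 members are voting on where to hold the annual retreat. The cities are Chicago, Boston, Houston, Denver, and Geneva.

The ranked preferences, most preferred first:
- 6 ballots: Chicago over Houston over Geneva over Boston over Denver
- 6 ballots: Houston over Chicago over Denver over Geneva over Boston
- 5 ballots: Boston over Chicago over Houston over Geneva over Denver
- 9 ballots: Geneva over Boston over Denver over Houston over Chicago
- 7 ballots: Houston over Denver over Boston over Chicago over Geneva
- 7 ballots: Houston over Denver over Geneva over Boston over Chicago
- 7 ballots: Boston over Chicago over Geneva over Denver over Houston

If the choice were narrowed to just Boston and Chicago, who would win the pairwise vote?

Boston

Boston is ranked above Chicago on 35 ballots; Chicago above Boston on 12.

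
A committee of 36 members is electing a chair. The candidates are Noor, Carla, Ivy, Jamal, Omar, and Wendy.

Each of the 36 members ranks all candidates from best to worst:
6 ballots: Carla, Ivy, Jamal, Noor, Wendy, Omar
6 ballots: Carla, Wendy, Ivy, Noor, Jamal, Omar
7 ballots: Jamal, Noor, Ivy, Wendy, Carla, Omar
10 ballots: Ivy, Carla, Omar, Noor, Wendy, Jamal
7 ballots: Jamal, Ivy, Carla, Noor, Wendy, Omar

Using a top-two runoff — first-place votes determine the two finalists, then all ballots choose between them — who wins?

Carla

Round 1 first-place votes: Noor 0, Carla 12, Ivy 10, Jamal 14, Omar 0, Wendy 0. Jamal and Carla advance.
Runoff: Jamal is ranked above Carla on 14 ballots, Carla above Jamal on 22.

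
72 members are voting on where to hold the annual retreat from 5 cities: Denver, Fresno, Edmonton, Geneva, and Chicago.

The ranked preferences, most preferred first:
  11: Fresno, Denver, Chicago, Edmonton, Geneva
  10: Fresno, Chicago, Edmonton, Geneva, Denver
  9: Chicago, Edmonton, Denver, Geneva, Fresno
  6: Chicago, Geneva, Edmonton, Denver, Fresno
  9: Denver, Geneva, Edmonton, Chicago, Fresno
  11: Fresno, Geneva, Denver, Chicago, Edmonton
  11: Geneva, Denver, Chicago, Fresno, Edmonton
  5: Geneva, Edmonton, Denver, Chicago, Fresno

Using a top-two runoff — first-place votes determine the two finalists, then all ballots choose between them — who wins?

Round 1 first-place votes: Denver 9, Fresno 32, Edmonton 0, Geneva 16, Chicago 15. Fresno and Geneva advance.
Runoff: Fresno is ranked above Geneva on 32 ballots, Geneva above Fresno on 40.

Geneva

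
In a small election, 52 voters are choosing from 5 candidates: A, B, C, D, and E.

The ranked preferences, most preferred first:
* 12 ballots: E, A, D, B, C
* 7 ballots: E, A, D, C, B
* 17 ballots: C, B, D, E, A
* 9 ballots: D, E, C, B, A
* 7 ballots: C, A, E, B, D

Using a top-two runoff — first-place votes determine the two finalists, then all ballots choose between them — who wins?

Round 1 first-place votes: A 0, B 0, C 24, D 9, E 19. C and E advance.
Runoff: C is ranked above E on 24 ballots, E above C on 28.

E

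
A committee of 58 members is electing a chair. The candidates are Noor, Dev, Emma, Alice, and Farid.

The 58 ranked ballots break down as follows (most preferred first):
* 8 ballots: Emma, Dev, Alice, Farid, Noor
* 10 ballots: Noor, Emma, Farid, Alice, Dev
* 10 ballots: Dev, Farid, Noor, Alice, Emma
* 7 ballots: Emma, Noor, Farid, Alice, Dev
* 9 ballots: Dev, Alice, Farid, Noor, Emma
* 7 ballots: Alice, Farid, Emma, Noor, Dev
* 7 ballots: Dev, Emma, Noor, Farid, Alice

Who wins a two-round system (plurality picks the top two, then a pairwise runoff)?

Emma

Round 1 first-place votes: Noor 10, Dev 26, Emma 15, Alice 7, Farid 0. Dev and Emma advance.
Runoff: Dev is ranked above Emma on 26 ballots, Emma above Dev on 32.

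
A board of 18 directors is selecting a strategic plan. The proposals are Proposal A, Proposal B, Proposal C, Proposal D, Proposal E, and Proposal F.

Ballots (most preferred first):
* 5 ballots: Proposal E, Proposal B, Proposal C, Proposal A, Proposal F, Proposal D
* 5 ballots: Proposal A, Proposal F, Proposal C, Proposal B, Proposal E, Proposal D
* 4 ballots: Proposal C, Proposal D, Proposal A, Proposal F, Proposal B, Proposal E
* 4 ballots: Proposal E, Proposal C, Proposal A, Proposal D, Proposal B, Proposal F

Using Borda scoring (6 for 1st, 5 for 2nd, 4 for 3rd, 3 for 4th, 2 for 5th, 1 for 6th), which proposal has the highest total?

Proposal A: 5×3 + 5×6 + 4×4 + 4×4 = 77
Proposal B: 5×5 + 5×3 + 4×2 + 4×2 = 56
Proposal C: 5×4 + 5×4 + 4×6 + 4×5 = 84
Proposal D: 5×1 + 5×1 + 4×5 + 4×3 = 42
Proposal E: 5×6 + 5×2 + 4×1 + 4×6 = 68
Proposal F: 5×2 + 5×5 + 4×3 + 4×1 = 51

Proposal C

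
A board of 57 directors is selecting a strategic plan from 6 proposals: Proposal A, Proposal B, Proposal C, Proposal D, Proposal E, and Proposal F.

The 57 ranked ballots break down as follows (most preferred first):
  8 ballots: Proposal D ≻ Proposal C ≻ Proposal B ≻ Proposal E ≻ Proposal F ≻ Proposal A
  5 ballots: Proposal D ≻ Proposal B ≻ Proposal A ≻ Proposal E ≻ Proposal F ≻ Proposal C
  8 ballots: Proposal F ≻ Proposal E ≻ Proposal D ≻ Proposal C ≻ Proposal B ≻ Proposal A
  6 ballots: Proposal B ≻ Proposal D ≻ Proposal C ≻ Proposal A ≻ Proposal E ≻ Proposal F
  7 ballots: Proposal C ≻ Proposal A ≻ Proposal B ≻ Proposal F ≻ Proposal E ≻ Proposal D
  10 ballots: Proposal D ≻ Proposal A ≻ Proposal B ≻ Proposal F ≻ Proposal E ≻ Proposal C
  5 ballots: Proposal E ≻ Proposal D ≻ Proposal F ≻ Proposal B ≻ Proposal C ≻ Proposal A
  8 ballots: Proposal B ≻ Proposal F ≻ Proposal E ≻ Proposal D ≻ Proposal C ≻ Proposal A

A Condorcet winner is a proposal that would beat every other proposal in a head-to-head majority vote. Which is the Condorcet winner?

Proposal D

Proposal D vs Proposal A: 50–7
Proposal D vs Proposal B: 36–21
Proposal D vs Proposal C: 50–7
Proposal D vs Proposal E: 29–28
Proposal D vs Proposal F: 34–23
Proposal D beats every other proposal.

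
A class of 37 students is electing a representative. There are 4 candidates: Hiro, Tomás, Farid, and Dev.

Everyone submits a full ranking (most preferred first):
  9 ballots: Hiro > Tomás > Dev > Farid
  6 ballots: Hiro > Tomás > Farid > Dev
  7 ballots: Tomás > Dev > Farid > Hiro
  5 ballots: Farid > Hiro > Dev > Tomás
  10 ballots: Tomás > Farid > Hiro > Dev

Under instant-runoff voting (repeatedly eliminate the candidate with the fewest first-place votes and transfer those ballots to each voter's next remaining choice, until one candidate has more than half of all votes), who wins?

Hiro

Round 1: Hiro 15, Tomás 17, Farid 5, Dev 0. Dev eliminated.
Round 2: Hiro 15, Tomás 17, Farid 5. Farid eliminated.
Round 3: Hiro 20, Tomás 17. Hiro has a majority (≥19).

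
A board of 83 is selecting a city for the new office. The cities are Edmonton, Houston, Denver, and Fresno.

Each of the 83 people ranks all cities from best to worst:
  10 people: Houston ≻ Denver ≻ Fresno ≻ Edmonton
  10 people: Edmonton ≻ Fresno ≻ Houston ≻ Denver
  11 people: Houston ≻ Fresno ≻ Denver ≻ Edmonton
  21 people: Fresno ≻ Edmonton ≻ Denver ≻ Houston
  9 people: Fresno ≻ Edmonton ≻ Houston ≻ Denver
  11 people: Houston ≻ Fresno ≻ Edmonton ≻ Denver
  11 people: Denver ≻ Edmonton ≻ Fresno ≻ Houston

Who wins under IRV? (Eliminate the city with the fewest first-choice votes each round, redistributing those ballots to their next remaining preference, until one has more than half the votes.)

Round 1: Edmonton 10, Houston 32, Denver 11, Fresno 30. Edmonton eliminated.
Round 2: Houston 32, Denver 11, Fresno 40. Denver eliminated.
Round 3: Houston 32, Fresno 51. Fresno has a majority (≥42).

Fresno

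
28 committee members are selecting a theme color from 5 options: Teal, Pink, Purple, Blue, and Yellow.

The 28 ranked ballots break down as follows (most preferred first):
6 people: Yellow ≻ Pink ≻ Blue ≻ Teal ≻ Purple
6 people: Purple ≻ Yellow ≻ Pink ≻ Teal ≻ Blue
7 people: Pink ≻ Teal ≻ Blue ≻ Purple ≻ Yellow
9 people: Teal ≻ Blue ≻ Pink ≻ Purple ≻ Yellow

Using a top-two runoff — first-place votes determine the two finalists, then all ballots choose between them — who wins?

Round 1 first-place votes: Teal 9, Pink 7, Purple 6, Blue 0, Yellow 6. Teal and Pink advance.
Runoff: Teal is ranked above Pink on 9 ballots, Pink above Teal on 19.

Pink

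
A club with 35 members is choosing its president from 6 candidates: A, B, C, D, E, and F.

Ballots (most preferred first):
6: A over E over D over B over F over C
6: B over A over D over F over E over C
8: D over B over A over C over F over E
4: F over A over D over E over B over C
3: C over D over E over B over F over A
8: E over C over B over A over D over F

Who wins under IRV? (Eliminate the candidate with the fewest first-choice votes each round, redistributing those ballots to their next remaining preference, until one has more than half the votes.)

A

Round 1: A 6, B 6, C 3, D 8, E 8, F 4. C eliminated.
Round 2: A 6, B 6, D 11, E 8, F 4. F eliminated.
Round 3: A 10, B 6, D 11, E 8. B eliminated.
Round 4: A 16, D 11, E 8. E eliminated.
Round 5: A 24, D 11. A has a majority (≥18).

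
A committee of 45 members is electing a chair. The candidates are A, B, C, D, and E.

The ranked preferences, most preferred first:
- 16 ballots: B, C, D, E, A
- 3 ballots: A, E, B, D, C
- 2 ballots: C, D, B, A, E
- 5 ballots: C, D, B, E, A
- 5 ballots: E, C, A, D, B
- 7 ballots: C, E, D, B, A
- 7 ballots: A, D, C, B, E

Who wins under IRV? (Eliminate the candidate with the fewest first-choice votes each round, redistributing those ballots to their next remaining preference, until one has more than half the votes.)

Round 1: A 10, B 16, C 14, D 0, E 5. D eliminated.
Round 2: A 10, B 16, C 14, E 5. E eliminated.
Round 3: A 10, B 16, C 19. A eliminated.
Round 4: B 19, C 26. C has a majority (≥23).

C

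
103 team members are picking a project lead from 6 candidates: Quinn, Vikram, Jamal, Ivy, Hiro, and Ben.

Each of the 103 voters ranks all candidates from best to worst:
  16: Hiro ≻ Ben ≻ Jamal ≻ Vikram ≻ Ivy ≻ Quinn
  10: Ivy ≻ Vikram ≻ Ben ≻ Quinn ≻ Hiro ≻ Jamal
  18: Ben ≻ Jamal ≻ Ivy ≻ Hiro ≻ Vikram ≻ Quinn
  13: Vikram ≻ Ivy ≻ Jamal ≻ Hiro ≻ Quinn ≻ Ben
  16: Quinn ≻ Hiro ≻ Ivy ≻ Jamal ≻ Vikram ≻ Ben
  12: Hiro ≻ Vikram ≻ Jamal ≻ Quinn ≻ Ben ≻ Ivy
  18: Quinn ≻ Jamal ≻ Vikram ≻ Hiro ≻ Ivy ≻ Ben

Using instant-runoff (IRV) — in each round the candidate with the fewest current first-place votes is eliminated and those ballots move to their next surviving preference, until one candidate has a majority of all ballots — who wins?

Hiro

Round 1: Quinn 34, Vikram 13, Jamal 0, Ivy 10, Hiro 28, Ben 18. Jamal eliminated.
Round 2: Quinn 34, Vikram 13, Ivy 10, Hiro 28, Ben 18. Ivy eliminated.
Round 3: Quinn 34, Vikram 23, Hiro 28, Ben 18. Ben eliminated.
Round 4: Quinn 34, Vikram 23, Hiro 46. Vikram eliminated.
Round 5: Quinn 44, Hiro 59. Hiro has a majority (≥52).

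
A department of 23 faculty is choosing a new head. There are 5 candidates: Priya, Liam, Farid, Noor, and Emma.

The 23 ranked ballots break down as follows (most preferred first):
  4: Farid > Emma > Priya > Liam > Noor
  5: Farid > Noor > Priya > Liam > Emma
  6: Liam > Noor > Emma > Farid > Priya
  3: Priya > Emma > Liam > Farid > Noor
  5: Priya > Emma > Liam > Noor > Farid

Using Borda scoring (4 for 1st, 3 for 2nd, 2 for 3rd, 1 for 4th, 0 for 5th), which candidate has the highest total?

Priya

Priya: 4×2 + 5×2 + 6×0 + 3×4 + 5×4 = 50
Liam: 4×1 + 5×1 + 6×4 + 3×2 + 5×2 = 49
Farid: 4×4 + 5×4 + 6×1 + 3×1 + 5×0 = 45
Noor: 4×0 + 5×3 + 6×3 + 3×0 + 5×1 = 38
Emma: 4×3 + 5×0 + 6×2 + 3×3 + 5×3 = 48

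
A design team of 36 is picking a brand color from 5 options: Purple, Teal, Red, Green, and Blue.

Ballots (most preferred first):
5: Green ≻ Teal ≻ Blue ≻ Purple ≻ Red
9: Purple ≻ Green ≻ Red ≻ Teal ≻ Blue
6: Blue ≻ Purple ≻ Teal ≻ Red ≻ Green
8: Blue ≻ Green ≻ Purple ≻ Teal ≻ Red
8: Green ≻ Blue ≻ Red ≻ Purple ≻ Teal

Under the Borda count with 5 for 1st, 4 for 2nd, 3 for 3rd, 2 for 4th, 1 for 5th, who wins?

Purple: 5×2 + 9×5 + 6×4 + 8×3 + 8×2 = 119
Teal: 5×4 + 9×2 + 6×3 + 8×2 + 8×1 = 80
Red: 5×1 + 9×3 + 6×2 + 8×1 + 8×3 = 76
Green: 5×5 + 9×4 + 6×1 + 8×4 + 8×5 = 139
Blue: 5×3 + 9×1 + 6×5 + 8×5 + 8×4 = 126

Green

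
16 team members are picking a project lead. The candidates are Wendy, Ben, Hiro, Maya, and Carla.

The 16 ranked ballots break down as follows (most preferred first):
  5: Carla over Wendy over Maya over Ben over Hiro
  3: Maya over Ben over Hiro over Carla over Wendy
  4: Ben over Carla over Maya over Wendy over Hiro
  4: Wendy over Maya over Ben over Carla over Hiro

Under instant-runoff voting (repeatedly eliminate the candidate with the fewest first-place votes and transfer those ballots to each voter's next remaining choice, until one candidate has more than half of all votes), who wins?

Round 1: Wendy 4, Ben 4, Hiro 0, Maya 3, Carla 5. Hiro eliminated.
Round 2: Wendy 4, Ben 4, Maya 3, Carla 5. Maya eliminated.
Round 3: Wendy 4, Ben 7, Carla 5. Wendy eliminated.
Round 4: Ben 11, Carla 5. Ben has a majority (≥9).

Ben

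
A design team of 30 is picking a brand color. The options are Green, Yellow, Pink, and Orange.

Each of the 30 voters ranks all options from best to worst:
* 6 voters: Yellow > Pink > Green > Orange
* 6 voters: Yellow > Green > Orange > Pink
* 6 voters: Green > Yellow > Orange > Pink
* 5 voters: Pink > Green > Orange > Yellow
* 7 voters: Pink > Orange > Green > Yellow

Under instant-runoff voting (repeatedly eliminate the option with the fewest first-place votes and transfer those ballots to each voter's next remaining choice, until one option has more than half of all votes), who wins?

Round 1: Green 6, Yellow 12, Pink 12, Orange 0. Orange eliminated.
Round 2: Green 6, Yellow 12, Pink 12. Green eliminated.
Round 3: Yellow 18, Pink 12. Yellow has a majority (≥16).

Yellow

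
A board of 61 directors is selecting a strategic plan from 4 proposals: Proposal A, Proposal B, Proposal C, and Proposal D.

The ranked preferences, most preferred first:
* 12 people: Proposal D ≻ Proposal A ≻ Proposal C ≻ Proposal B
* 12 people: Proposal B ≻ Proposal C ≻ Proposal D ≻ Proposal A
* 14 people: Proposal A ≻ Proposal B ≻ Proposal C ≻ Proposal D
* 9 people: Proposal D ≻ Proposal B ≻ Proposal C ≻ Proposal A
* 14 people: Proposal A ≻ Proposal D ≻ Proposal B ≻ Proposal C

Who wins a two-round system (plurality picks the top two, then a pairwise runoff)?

Proposal D

Round 1 first-place votes: Proposal A 28, Proposal B 12, Proposal C 0, Proposal D 21. Proposal A and Proposal D advance.
Runoff: Proposal A is ranked above Proposal D on 28 ballots, Proposal D above Proposal A on 33.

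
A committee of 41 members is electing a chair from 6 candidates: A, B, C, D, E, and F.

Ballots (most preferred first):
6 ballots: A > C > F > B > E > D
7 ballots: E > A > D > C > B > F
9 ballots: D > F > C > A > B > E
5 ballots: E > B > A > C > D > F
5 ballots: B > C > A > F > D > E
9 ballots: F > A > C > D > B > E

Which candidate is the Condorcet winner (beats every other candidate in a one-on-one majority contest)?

A

A vs B: 31–10
A vs C: 27–14
A vs D: 32–9
A vs E: 29–12
A vs F: 23–18
A beats every other candidate.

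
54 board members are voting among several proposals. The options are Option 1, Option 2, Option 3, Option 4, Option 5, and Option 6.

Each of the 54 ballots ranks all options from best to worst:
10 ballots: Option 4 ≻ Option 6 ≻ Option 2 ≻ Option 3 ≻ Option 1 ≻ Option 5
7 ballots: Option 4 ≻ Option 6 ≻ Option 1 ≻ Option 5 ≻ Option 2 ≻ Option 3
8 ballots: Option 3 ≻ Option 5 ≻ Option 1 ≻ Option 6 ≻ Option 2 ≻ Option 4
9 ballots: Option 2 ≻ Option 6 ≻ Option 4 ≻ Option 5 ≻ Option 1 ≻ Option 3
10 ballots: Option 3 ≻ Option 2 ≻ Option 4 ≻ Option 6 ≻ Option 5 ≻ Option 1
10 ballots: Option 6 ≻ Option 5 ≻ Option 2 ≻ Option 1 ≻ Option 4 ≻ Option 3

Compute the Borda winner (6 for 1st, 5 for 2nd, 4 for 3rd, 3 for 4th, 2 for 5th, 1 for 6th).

Option 1: 10×2 + 7×4 + 8×4 + 9×2 + 10×1 + 10×3 = 138
Option 2: 10×4 + 7×2 + 8×2 + 9×6 + 10×5 + 10×4 = 214
Option 3: 10×3 + 7×1 + 8×6 + 9×1 + 10×6 + 10×1 = 164
Option 4: 10×6 + 7×6 + 8×1 + 9×4 + 10×4 + 10×2 = 206
Option 5: 10×1 + 7×3 + 8×5 + 9×3 + 10×2 + 10×5 = 168
Option 6: 10×5 + 7×5 + 8×3 + 9×5 + 10×3 + 10×6 = 244

Option 6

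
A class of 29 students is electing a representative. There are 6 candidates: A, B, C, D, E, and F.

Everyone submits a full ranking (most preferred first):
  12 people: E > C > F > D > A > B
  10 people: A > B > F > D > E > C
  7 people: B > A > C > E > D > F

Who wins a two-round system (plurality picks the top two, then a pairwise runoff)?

Round 1 first-place votes: A 10, B 7, C 0, D 0, E 12, F 0. E and A advance.
Runoff: E is ranked above A on 12 ballots, A above E on 17.

A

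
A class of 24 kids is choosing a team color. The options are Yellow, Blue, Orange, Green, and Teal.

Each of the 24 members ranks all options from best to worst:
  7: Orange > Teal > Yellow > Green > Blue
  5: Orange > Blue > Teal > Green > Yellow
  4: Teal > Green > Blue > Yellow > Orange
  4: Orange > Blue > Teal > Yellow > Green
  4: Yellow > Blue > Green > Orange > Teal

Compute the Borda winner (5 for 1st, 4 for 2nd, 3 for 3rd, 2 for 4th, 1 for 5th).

Yellow: 7×3 + 5×1 + 4×2 + 4×2 + 4×5 = 62
Blue: 7×1 + 5×4 + 4×3 + 4×4 + 4×4 = 71
Orange: 7×5 + 5×5 + 4×1 + 4×5 + 4×2 = 92
Green: 7×2 + 5×2 + 4×4 + 4×1 + 4×3 = 56
Teal: 7×4 + 5×3 + 4×5 + 4×3 + 4×1 = 79

Orange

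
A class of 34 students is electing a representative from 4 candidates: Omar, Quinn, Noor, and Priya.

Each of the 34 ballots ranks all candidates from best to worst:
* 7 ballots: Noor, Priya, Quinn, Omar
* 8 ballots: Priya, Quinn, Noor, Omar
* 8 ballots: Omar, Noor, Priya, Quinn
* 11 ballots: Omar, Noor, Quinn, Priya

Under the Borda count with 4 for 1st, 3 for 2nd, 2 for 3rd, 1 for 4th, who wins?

Noor

Omar: 7×1 + 8×1 + 8×4 + 11×4 = 91
Quinn: 7×2 + 8×3 + 8×1 + 11×2 = 68
Noor: 7×4 + 8×2 + 8×3 + 11×3 = 101
Priya: 7×3 + 8×4 + 8×2 + 11×1 = 80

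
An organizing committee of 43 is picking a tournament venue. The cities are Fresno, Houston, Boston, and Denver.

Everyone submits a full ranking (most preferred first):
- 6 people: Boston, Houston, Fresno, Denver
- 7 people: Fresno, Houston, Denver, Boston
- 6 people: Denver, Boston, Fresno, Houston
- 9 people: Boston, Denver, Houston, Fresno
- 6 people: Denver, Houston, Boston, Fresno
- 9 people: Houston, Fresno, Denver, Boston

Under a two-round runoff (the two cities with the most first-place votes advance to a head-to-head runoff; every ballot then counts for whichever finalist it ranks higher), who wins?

Round 1 first-place votes: Fresno 7, Houston 9, Boston 15, Denver 12. Boston and Denver advance.
Runoff: Boston is ranked above Denver on 15 ballots, Denver above Boston on 28.

Denver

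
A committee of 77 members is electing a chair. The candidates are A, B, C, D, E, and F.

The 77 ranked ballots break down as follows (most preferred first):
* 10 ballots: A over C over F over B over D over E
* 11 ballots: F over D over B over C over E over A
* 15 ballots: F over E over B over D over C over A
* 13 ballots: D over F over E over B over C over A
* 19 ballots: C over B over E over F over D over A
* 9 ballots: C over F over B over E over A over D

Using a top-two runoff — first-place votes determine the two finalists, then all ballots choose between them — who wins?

F

Round 1 first-place votes: A 10, B 0, C 28, D 13, E 0, F 26. C and F advance.
Runoff: C is ranked above F on 38 ballots, F above C on 39.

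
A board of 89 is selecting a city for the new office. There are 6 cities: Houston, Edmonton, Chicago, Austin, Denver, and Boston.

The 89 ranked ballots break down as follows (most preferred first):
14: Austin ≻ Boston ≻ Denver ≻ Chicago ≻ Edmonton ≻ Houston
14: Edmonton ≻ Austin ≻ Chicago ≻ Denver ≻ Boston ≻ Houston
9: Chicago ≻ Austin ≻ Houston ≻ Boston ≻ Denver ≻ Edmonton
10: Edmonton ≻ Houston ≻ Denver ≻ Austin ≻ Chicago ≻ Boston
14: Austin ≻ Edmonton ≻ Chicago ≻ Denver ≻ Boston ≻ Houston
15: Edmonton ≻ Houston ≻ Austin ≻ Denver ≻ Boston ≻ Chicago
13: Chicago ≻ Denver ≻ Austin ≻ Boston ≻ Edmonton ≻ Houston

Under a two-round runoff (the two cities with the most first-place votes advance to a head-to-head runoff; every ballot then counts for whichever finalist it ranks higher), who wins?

Round 1 first-place votes: Houston 0, Edmonton 39, Chicago 22, Austin 28, Denver 0, Boston 0. Edmonton and Austin advance.
Runoff: Edmonton is ranked above Austin on 39 ballots, Austin above Edmonton on 50.

Austin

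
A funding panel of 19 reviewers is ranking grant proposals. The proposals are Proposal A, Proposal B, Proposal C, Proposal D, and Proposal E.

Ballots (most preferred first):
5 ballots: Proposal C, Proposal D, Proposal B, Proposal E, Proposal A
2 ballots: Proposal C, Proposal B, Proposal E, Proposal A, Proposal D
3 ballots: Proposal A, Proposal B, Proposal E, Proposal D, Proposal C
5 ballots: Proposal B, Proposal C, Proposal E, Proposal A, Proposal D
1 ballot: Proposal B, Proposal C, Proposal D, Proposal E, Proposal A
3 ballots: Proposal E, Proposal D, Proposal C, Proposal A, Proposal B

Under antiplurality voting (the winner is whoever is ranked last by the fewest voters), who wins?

Proposal E

Last-place votes: Proposal A 6, Proposal B 3, Proposal C 3, Proposal D 7, Proposal E 0.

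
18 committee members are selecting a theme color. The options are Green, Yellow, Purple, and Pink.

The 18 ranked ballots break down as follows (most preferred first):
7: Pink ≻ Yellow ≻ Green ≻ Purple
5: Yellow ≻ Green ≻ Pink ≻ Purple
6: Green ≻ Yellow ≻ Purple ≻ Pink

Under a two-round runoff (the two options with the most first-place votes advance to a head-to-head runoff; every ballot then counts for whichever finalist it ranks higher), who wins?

Green

Round 1 first-place votes: Green 6, Yellow 5, Purple 0, Pink 7. Pink and Green advance.
Runoff: Pink is ranked above Green on 7 ballots, Green above Pink on 11.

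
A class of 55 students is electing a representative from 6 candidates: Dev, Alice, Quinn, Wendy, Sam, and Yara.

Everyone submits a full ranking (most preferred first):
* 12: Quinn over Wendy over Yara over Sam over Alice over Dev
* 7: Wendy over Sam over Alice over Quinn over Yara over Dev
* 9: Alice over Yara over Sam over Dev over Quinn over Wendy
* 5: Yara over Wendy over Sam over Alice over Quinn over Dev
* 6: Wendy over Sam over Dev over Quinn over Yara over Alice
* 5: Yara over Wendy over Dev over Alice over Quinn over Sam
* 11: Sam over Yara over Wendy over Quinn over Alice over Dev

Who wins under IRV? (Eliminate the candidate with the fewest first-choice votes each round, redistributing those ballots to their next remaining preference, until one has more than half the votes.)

Yara

Round 1: Dev 0, Alice 9, Quinn 12, Wendy 13, Sam 11, Yara 10. Dev eliminated.
Round 2: Alice 9, Quinn 12, Wendy 13, Sam 11, Yara 10. Alice eliminated.
Round 3: Quinn 12, Wendy 13, Sam 11, Yara 19. Sam eliminated.
Round 4: Quinn 12, Wendy 13, Yara 30. Yara has a majority (≥28).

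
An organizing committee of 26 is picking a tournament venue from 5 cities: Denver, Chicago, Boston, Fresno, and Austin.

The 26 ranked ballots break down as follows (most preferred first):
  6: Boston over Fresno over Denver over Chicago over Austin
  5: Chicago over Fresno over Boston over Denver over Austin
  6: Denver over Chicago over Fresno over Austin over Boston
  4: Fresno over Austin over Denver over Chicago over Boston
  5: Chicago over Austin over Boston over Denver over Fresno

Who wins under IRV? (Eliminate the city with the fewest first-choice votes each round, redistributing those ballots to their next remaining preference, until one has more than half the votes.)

Denver

Round 1: Denver 6, Chicago 10, Boston 6, Fresno 4, Austin 0. Austin eliminated.
Round 2: Denver 6, Chicago 10, Boston 6, Fresno 4. Fresno eliminated.
Round 3: Denver 10, Chicago 10, Boston 6. Boston eliminated.
Round 4: Denver 16, Chicago 10. Denver has a majority (≥14).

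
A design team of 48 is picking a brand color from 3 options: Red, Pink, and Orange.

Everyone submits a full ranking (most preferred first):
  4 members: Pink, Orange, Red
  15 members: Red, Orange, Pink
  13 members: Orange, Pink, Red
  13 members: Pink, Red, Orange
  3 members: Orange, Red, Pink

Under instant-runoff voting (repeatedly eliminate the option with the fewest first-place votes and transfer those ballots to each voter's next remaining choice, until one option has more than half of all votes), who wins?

Round 1: Red 15, Pink 17, Orange 16. Red eliminated.
Round 2: Pink 17, Orange 31. Orange has a majority (≥25).

Orange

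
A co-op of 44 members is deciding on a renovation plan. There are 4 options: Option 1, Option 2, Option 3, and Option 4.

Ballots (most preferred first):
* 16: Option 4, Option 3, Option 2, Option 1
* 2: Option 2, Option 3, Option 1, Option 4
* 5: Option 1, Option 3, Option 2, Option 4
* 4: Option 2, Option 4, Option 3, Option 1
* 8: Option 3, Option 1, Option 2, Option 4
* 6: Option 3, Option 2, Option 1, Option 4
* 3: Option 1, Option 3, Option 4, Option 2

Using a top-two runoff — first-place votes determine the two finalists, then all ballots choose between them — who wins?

Round 1 first-place votes: Option 1 8, Option 2 6, Option 3 14, Option 4 16. Option 4 and Option 3 advance.
Runoff: Option 4 is ranked above Option 3 on 20 ballots, Option 3 above Option 4 on 24.

Option 3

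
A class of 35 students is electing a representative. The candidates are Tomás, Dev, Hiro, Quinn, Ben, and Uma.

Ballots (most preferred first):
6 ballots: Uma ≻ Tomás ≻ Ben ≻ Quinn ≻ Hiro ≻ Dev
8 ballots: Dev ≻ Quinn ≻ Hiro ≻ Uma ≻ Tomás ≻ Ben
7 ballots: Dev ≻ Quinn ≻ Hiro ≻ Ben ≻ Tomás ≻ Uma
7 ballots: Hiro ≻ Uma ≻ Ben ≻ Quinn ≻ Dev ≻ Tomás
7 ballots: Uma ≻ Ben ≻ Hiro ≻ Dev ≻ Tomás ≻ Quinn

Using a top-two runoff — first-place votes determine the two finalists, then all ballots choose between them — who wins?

Uma

Round 1 first-place votes: Tomás 0, Dev 15, Hiro 7, Quinn 0, Ben 0, Uma 13. Dev and Uma advance.
Runoff: Dev is ranked above Uma on 15 ballots, Uma above Dev on 20.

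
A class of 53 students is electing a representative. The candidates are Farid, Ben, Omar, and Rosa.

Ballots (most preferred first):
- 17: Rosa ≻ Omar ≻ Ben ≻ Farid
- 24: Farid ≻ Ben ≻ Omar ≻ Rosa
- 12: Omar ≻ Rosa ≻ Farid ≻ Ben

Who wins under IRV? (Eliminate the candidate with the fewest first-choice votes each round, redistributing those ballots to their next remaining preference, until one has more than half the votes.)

Round 1: Farid 24, Ben 0, Omar 12, Rosa 17. Ben eliminated.
Round 2: Farid 24, Omar 12, Rosa 17. Omar eliminated.
Round 3: Farid 24, Rosa 29. Rosa has a majority (≥27).

Rosa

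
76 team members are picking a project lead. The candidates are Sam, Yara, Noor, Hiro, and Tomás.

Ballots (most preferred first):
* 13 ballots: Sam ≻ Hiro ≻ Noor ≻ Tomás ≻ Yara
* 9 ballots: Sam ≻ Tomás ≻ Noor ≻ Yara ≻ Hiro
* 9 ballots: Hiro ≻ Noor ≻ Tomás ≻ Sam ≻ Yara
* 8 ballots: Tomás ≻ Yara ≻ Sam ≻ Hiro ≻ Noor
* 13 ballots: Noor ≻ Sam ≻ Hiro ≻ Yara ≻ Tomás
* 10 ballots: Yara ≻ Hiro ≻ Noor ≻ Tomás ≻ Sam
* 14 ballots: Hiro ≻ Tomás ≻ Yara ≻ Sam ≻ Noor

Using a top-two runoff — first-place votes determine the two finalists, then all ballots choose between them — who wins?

Round 1 first-place votes: Sam 22, Yara 10, Noor 13, Hiro 23, Tomás 8. Hiro and Sam advance.
Runoff: Hiro is ranked above Sam on 33 ballots, Sam above Hiro on 43.

Sam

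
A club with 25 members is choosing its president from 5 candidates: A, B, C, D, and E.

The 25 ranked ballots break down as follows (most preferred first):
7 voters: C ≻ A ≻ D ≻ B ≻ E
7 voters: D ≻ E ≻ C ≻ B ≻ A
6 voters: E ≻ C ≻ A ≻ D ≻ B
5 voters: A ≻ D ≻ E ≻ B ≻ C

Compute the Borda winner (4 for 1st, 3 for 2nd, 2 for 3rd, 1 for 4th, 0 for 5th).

D

A: 7×3 + 7×0 + 6×2 + 5×4 = 53
B: 7×1 + 7×1 + 6×0 + 5×1 = 19
C: 7×4 + 7×2 + 6×3 + 5×0 = 60
D: 7×2 + 7×4 + 6×1 + 5×3 = 63
E: 7×0 + 7×3 + 6×4 + 5×2 = 55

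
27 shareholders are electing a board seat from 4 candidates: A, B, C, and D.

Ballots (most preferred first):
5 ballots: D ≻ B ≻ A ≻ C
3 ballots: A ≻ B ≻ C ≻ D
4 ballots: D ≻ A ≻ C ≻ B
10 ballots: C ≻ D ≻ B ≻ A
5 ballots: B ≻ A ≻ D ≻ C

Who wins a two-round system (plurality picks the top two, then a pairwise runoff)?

D

Round 1 first-place votes: A 3, B 5, C 10, D 9. C and D advance.
Runoff: C is ranked above D on 13 ballots, D above C on 14.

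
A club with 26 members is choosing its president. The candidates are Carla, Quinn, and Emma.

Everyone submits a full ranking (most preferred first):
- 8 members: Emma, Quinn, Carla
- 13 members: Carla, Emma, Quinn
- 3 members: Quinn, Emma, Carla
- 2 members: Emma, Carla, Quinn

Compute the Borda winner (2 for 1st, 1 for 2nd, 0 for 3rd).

Carla: 8×0 + 13×2 + 3×0 + 2×1 = 28
Quinn: 8×1 + 13×0 + 3×2 + 2×0 = 14
Emma: 8×2 + 13×1 + 3×1 + 2×2 = 36

Emma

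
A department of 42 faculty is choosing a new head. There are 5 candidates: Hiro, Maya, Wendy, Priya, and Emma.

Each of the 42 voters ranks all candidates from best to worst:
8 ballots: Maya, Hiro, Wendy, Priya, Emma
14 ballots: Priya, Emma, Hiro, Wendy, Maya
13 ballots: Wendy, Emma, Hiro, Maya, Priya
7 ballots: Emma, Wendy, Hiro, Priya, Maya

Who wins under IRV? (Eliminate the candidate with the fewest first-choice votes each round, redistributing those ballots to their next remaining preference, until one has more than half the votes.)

Round 1: Hiro 0, Maya 8, Wendy 13, Priya 14, Emma 7. Hiro eliminated.
Round 2: Maya 8, Wendy 13, Priya 14, Emma 7. Emma eliminated.
Round 3: Maya 8, Wendy 20, Priya 14. Maya eliminated.
Round 4: Wendy 28, Priya 14. Wendy has a majority (≥22).

Wendy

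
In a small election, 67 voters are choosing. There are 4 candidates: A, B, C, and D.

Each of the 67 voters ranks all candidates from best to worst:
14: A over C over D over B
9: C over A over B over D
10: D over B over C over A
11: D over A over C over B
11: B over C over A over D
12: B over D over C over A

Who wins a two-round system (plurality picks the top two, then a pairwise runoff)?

Round 1 first-place votes: A 14, B 23, C 9, D 21. B and D advance.
Runoff: B is ranked above D on 32 ballots, D above B on 35.

D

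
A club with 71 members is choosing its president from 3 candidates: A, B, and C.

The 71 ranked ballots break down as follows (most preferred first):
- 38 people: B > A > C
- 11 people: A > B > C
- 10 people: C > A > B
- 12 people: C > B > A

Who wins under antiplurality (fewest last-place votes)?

Last-place votes: A 12, B 10, C 49.

B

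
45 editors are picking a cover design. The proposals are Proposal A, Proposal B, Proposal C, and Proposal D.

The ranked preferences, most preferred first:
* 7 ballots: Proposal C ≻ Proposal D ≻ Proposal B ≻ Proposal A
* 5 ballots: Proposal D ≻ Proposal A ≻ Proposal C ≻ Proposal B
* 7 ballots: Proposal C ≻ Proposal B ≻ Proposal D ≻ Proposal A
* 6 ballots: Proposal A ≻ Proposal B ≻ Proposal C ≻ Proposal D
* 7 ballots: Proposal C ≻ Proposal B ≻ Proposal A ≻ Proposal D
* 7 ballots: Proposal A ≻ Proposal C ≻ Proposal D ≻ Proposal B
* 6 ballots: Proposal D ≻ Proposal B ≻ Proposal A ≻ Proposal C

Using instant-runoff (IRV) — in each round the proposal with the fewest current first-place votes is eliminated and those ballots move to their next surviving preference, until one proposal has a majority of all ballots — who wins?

Round 1: Proposal A 13, Proposal B 0, Proposal C 21, Proposal D 11. Proposal B eliminated.
Round 2: Proposal A 13, Proposal C 21, Proposal D 11. Proposal D eliminated.
Round 3: Proposal A 24, Proposal C 21. Proposal A has a majority (≥23).

Proposal A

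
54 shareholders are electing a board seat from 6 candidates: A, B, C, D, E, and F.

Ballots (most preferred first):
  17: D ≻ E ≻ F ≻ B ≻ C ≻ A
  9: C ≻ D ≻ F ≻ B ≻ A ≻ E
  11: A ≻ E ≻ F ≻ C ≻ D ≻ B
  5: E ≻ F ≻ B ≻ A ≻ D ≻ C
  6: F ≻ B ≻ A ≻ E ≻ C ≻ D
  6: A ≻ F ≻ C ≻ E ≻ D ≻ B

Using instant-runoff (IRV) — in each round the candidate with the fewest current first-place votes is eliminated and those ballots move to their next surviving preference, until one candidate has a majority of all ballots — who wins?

Round 1: A 17, B 0, C 9, D 17, E 5, F 6. B eliminated.
Round 2: A 17, C 9, D 17, E 5, F 6. E eliminated.
Round 3: A 17, C 9, D 17, F 11. C eliminated.
Round 4: A 17, D 26, F 11. F eliminated.
Round 5: A 28, D 26. A has a majority (≥28).

A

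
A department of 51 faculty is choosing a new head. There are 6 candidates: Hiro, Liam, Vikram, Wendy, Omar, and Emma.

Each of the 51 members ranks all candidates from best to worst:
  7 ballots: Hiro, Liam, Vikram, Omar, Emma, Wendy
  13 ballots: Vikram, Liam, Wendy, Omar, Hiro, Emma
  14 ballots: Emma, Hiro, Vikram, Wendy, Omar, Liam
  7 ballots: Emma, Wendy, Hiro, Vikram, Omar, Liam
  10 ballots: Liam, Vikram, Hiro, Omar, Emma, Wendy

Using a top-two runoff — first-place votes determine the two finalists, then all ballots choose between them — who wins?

Round 1 first-place votes: Hiro 7, Liam 10, Vikram 13, Wendy 0, Omar 0, Emma 21. Emma and Vikram advance.
Runoff: Emma is ranked above Vikram on 21 ballots, Vikram above Emma on 30.

Vikram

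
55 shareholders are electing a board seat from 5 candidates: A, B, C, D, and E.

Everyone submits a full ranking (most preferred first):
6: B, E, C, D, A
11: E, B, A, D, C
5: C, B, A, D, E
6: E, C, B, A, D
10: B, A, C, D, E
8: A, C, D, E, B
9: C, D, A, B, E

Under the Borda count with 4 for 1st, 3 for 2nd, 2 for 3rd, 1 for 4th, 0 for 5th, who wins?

A: 6×0 + 11×2 + 5×2 + 6×1 + 10×3 + 8×4 + 9×2 = 118
B: 6×4 + 11×3 + 5×3 + 6×2 + 10×4 + 8×0 + 9×1 = 133
C: 6×2 + 11×0 + 5×4 + 6×3 + 10×2 + 8×3 + 9×4 = 130
D: 6×1 + 11×1 + 5×1 + 6×0 + 10×1 + 8×2 + 9×3 = 75
E: 6×3 + 11×4 + 5×0 + 6×4 + 10×0 + 8×1 + 9×0 = 94

B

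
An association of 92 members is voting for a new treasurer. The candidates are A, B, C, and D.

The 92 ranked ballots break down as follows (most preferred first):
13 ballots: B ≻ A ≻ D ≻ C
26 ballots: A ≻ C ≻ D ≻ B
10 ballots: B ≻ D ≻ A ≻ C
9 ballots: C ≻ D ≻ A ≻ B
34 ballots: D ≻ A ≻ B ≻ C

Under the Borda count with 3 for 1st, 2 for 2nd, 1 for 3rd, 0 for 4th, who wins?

A

A: 13×2 + 26×3 + 10×1 + 9×1 + 34×2 = 191
B: 13×3 + 26×0 + 10×3 + 9×0 + 34×1 = 103
C: 13×0 + 26×2 + 10×0 + 9×3 + 34×0 = 79
D: 13×1 + 26×1 + 10×2 + 9×2 + 34×3 = 179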